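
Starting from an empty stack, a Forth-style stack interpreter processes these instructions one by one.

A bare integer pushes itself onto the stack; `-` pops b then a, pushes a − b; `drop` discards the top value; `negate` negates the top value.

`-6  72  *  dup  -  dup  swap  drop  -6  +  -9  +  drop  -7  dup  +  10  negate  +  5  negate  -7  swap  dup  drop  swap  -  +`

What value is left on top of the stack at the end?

-22

-6     : [-6]
72     : [-6, 72]
*      : [-432]
dup    : [-432, -432]
-      : [0]
dup    : [0, 0]
swap   : [0, 0]
drop   : [0]
-6     : [0, -6]
+      : [-6]
-9     : [-6, -9]
+      : [-15]
drop   : []
-7     : [-7]
dup    : [-7, -7]
+      : [-14]
10     : [-14, 10]
negate : [-14, -10]
+      : [-24]
5      : [-24, 5]
negate : [-24, -5]
-7     : [-24, -5, -7]
swap   : [-24, -7, -5]
dup    : [-24, -7, -5, -5]
drop   : [-24, -7, -5]
swap   : [-24, -5, -7]
-      : [-24, 2]
+      : [-22]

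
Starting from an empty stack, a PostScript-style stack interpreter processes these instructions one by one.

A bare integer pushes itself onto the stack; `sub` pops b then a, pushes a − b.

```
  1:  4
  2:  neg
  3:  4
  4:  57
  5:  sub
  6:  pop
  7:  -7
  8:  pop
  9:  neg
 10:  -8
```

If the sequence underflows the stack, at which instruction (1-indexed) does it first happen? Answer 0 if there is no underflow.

0

4   -> 4
neg -> -4
4   -> -4 4
57  -> -4 4 57
sub -> -4 -53
pop -> -4
-7  -> -4 -7
pop -> -4
neg -> 4
-8  -> 4 -8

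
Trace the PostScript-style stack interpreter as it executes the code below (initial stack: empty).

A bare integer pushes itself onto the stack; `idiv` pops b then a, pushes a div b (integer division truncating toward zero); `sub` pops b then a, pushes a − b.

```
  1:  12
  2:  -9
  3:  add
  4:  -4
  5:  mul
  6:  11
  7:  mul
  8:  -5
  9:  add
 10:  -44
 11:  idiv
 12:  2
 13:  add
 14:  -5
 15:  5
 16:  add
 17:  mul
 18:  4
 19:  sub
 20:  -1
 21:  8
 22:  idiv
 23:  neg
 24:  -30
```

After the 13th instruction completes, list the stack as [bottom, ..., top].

12   -> 12
-9   -> 12 -9
add  -> 3
-4   -> 3 -4
mul  -> -12
11   -> -12 11
mul  -> -132
-5   -> -132 -5
add  -> -137
-44  -> -137 -44
idiv -> 3
2    -> 3 2
add  -> 5

[5]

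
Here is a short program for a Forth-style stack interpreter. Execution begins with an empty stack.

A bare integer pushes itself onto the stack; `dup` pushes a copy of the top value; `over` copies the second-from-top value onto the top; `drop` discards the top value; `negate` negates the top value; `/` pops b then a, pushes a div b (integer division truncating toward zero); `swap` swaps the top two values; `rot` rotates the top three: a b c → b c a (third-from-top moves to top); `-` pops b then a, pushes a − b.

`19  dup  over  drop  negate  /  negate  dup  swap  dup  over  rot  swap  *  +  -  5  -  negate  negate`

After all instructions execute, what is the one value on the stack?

19     -> 19
dup    -> 19 19
over   -> 19 19 19
drop   -> 19 19
negate -> 19 -19
/      -> -1
negate -> 1
dup    -> 1 1
swap   -> 1 1
dup    -> 1 1 1
over   -> 1 1 1 1
rot    -> 1 1 1 1
swap   -> 1 1 1 1
*      -> 1 1 1
+      -> 1 2
-      -> -1
5      -> -1 5
-      -> -6
negate -> 6
negate -> -6

-6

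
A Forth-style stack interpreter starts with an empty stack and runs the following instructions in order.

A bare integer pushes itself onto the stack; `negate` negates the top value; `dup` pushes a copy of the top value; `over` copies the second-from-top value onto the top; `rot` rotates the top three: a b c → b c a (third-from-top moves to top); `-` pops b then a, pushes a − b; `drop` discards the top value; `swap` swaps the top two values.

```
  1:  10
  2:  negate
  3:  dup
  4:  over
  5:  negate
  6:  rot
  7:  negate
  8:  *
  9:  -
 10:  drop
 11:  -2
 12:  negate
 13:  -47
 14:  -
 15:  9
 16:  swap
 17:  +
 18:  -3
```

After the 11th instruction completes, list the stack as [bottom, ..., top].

10      [10]
negate  [-10]
dup     [-10, -10]
over    [-10, -10, -10]
negate  [-10, -10, 10]
rot     [-10, 10, -10]
negate  [-10, 10, 10]
*       [-10, 100]
-       [-110]
drop    []
-2      [-2]

[-2]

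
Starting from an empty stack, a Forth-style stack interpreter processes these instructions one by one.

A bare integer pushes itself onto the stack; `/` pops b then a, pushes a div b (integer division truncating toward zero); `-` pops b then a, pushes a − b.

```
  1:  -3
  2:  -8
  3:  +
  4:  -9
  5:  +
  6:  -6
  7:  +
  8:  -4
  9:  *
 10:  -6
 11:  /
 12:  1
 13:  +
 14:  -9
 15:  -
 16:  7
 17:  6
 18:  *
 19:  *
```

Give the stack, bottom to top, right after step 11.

[-17]

-3  [-3]
-8  [-3, -8]
+   [-11]
-9  [-11, -9]
+   [-20]
-6  [-20, -6]
+   [-26]
-4  [-26, -4]
*   [104]
-6  [104, -6]
/   [-17]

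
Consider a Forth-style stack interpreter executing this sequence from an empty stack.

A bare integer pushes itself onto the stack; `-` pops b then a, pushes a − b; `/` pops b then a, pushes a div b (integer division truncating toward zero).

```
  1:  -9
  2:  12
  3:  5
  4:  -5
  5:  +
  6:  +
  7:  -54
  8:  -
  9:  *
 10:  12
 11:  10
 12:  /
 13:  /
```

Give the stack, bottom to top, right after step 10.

[-594, 12]

-9  -> [-9]
12  -> [-9, 12]
5   -> [-9, 12, 5]
-5  -> [-9, 12, 5, -5]
+   -> [-9, 12, 0]
+   -> [-9, 12]
-54 -> [-9, 12, -54]
-   -> [-9, 66]
*   -> [-594]
12  -> [-594, 12]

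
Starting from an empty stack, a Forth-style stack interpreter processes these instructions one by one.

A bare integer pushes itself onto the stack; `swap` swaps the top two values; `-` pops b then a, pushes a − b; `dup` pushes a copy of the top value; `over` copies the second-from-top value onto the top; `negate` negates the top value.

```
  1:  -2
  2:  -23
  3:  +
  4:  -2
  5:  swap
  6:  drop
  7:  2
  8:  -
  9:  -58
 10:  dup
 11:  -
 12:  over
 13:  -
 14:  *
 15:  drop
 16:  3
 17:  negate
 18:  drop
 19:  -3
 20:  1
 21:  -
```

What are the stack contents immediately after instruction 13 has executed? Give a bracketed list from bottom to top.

[-4, 4]

-2   : -2
-23  : -2 -23
+    : -25
-2   : -25 -2
swap : -2 -25
drop : -2
2    : -2 2
-    : -4
-58  : -4 -58
dup  : -4 -58 -58
-    : -4 0
over : -4 0 -4
-    : -4 4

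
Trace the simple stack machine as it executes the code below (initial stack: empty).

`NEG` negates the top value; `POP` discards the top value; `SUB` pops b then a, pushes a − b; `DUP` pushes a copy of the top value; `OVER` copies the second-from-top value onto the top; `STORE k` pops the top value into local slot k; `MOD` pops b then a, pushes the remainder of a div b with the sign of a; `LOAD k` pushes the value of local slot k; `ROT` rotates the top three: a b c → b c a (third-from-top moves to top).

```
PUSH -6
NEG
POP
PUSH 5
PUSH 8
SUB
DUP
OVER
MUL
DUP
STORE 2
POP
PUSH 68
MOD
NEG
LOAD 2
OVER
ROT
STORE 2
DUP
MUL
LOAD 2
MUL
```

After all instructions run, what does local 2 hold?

PUSH -6  -6
NEG      6
POP      (empty)
PUSH 5   5
PUSH 8   5 8
SUB      -3
DUP      -3 -3
OVER     -3 -3 -3
MUL      -3 9
DUP      -3 9 9
STORE 2  -3 9
POP      -3
PUSH 68  -3 68
MOD      -3
NEG      3
LOAD 2   3 9
OVER     3 9 3
ROT      9 3 3
STORE 2  9 3
DUP      9 3 3
MUL      9 9
LOAD 2   9 9 3
MUL      9 27

3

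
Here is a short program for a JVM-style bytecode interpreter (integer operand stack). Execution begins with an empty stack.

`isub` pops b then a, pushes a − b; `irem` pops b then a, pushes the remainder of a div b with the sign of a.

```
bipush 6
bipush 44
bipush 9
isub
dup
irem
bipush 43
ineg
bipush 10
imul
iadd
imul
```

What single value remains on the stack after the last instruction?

-2580

bipush 6  -> 6
bipush 44 -> 6 44
bipush 9  -> 6 44 9
isub      -> 6 35
dup       -> 6 35 35
irem      -> 6 0
bipush 43 -> 6 0 43
ineg      -> 6 0 -43
bipush 10 -> 6 0 -43 10
imul      -> 6 0 -430
iadd      -> 6 -430
imul      -> -2580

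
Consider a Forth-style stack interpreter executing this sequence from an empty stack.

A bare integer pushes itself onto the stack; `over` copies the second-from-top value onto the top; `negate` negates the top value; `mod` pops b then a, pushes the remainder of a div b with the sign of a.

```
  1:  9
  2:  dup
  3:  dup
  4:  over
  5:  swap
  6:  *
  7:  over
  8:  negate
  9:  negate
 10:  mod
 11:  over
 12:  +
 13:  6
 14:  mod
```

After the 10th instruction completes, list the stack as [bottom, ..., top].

9      -> 9
dup    -> 9 9
dup    -> 9 9 9
over   -> 9 9 9 9
swap   -> 9 9 9 9
*      -> 9 9 81
over   -> 9 9 81 9
negate -> 9 9 81 -9
negate -> 9 9 81 9
mod    -> 9 9 0

[9, 9, 0]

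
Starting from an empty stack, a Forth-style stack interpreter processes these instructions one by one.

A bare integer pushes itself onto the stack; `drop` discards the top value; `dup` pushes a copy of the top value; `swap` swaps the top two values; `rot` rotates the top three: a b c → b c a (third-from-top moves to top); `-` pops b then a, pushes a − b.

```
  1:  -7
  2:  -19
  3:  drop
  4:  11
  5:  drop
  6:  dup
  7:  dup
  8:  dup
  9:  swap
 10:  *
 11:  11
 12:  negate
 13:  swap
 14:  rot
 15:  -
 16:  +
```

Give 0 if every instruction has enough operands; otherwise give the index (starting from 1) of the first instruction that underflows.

0

-7     → [-7]
-19    → [-7, -19]
drop   → [-7]
11     → [-7, 11]
drop   → [-7]
dup    → [-7, -7]
dup    → [-7, -7, -7]
dup    → [-7, -7, -7, -7]
swap   → [-7, -7, -7, -7]
*      → [-7, -7, 49]
11     → [-7, -7, 49, 11]
negate → [-7, -7, 49, -11]
swap   → [-7, -7, -11, 49]
rot    → [-7, -11, 49, -7]
-      → [-7, -11, 56]
+      → [-7, 45]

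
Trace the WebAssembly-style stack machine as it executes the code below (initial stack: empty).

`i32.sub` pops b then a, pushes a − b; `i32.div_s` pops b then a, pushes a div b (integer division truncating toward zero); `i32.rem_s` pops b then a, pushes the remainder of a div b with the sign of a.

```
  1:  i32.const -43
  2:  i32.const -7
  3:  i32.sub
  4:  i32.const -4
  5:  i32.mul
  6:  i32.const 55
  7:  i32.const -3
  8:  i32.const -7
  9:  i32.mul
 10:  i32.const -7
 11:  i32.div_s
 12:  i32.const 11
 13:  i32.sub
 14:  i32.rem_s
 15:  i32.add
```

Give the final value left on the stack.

i32.const -43  [-43]
i32.const -7   [-43, -7]
i32.sub        [-36]
i32.const -4   [-36, -4]
i32.mul        [144]
i32.const 55   [144, 55]
i32.const -3   [144, 55, -3]
i32.const -7   [144, 55, -3, -7]
i32.mul        [144, 55, 21]
i32.const -7   [144, 55, 21, -7]
i32.div_s      [144, 55, -3]
i32.const 11   [144, 55, -3, 11]
i32.sub        [144, 55, -14]
i32.rem_s      [144, 13]
i32.add        [157]

157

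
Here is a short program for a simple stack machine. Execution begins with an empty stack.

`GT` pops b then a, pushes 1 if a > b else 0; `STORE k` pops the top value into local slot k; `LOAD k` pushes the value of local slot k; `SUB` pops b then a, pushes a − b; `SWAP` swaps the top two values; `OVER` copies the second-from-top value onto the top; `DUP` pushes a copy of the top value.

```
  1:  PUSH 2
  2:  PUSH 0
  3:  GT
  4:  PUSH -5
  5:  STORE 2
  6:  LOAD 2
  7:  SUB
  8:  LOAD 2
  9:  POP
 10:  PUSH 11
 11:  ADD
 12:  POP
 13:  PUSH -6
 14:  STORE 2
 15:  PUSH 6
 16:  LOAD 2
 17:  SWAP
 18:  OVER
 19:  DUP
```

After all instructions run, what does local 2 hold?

-6

PUSH 2  : [2]
PUSH 0  : [2, 0]
GT      : [1]
PUSH -5 : [1, -5]
STORE 2 : [1]
LOAD 2  : [1, -5]
SUB     : [6]
LOAD 2  : [6, -5]
POP     : [6]
PUSH 11 : [6, 11]
ADD     : [17]
POP     : []
PUSH -6 : [-6]
STORE 2 : []
PUSH 6  : [6]
LOAD 2  : [6, -6]
SWAP    : [-6, 6]
OVER    : [-6, 6, -6]
DUP     : [-6, 6, -6, -6]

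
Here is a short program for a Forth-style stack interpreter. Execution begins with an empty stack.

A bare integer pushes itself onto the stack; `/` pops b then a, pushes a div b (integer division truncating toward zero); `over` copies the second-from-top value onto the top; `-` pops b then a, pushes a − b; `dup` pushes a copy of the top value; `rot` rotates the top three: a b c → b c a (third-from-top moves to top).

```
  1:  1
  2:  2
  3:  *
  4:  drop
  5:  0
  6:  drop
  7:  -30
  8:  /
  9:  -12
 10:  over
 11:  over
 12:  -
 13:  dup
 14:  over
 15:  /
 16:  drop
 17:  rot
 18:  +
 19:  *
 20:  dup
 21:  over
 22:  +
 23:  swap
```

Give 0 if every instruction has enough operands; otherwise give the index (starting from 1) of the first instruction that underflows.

8

1    → [1]
2    → [1, 2]
*    → [2]
drop → []
0    → [0]
drop → []
-30  → [-30]
/  — needs 2 operands, stack has 1 → underflow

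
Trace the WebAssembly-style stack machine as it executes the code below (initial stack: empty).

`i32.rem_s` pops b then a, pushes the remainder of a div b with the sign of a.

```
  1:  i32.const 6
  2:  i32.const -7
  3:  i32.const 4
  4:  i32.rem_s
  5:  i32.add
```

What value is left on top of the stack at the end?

i32.const 6  → [6]
i32.const -7 → [6, -7]
i32.const 4  → [6, -7, 4]
i32.rem_s    → [6, -3]
i32.add      → [3]

3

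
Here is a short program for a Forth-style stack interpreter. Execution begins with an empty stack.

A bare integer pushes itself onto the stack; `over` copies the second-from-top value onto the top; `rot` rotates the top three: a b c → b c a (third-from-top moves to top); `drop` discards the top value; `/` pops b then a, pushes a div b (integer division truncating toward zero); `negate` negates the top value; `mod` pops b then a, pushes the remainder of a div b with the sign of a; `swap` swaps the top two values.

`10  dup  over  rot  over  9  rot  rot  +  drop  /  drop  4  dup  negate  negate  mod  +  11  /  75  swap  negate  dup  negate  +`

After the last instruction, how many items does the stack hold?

2

10     → 10
dup    → 10 10
over   → 10 10 10
rot    → 10 10 10
over   → 10 10 10 10
9      → 10 10 10 10 9
rot    → 10 10 10 9 10
rot    → 10 10 9 10 10
+      → 10 10 9 20
drop   → 10 10 9
/      → 10 1
drop   → 10
4      → 10 4
dup    → 10 4 4
negate → 10 4 -4
negate → 10 4 4
mod    → 10 0
+      → 10
11     → 10 11
/      → 0
75     → 0 75
swap   → 75 0
negate → 75 0
dup    → 75 0 0
negate → 75 0 0
+      → 75 0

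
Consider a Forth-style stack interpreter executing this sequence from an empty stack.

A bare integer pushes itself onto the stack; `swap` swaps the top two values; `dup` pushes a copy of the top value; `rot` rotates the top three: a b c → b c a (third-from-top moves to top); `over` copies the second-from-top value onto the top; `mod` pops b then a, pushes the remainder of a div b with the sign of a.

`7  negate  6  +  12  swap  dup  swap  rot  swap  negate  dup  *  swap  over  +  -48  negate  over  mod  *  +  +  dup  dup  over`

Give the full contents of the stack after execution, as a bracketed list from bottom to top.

7      : 7
negate : -7
6      : -7 6
+      : -1
12     : -1 12
swap   : 12 -1
dup    : 12 -1 -1
swap   : 12 -1 -1
rot    : -1 -1 12
swap   : -1 12 -1
negate : -1 12 1
dup    : -1 12 1 1
*      : -1 12 1
swap   : -1 1 12
over   : -1 1 12 1
+      : -1 1 13
-48    : -1 1 13 -48
negate : -1 1 13 48
over   : -1 1 13 48 13
mod    : -1 1 13 9
*      : -1 1 117
+      : -1 118
+      : 117
dup    : 117 117
dup    : 117 117 117
over   : 117 117 117 117

[117, 117, 117, 117]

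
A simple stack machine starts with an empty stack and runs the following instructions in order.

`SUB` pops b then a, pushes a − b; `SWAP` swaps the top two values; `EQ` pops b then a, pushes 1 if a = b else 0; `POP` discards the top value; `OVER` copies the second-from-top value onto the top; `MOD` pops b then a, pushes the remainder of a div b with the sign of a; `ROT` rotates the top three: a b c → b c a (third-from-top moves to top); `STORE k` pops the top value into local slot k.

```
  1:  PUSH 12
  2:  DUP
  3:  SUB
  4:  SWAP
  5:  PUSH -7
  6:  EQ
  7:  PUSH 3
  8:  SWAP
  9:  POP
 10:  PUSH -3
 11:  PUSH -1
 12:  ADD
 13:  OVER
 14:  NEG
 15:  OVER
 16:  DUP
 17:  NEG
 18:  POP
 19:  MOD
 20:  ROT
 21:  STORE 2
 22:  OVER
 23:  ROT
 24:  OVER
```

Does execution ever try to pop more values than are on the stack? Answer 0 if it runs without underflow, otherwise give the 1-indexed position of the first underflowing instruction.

4

PUSH 12 : [12]
DUP     : [12, 12]
SUB     : [0]
SWAP  — needs 2 operands, stack has 1 → underflow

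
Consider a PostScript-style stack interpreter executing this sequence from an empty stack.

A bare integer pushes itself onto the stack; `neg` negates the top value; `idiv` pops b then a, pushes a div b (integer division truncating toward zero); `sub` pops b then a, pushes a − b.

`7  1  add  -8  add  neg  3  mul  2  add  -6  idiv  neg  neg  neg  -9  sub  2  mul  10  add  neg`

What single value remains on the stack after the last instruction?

7    -> 7
1    -> 7 1
add  -> 8
-8   -> 8 -8
add  -> 0
neg  -> 0
3    -> 0 3
mul  -> 0
2    -> 0 2
add  -> 2
-6   -> 2 -6
idiv -> 0
neg  -> 0
neg  -> 0
neg  -> 0
-9   -> 0 -9
sub  -> 9
2    -> 9 2
mul  -> 18
10   -> 18 10
add  -> 28
neg  -> -28

-28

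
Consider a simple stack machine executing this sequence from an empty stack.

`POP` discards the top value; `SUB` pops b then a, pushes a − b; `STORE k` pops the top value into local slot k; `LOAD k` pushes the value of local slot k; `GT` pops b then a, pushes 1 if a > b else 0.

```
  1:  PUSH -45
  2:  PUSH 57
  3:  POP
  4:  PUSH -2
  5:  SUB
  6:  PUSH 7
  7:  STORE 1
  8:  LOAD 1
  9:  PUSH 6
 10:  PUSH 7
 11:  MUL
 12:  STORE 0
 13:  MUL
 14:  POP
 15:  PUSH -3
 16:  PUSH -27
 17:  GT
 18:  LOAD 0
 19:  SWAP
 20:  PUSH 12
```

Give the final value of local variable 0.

PUSH -45 -> -45
PUSH 57  -> -45 57
POP      -> -45
PUSH -2  -> -45 -2
SUB      -> -43
PUSH 7   -> -43 7
STORE 1  -> -43
LOAD 1   -> -43 7
PUSH 6   -> -43 7 6
PUSH 7   -> -43 7 6 7
MUL      -> -43 7 42
STORE 0  -> -43 7
MUL      -> -301
POP      -> (empty)
PUSH -3  -> -3
PUSH -27 -> -3 -27
GT       -> 1
LOAD 0   -> 1 42
SWAP     -> 42 1
PUSH 12  -> 42 1 12

42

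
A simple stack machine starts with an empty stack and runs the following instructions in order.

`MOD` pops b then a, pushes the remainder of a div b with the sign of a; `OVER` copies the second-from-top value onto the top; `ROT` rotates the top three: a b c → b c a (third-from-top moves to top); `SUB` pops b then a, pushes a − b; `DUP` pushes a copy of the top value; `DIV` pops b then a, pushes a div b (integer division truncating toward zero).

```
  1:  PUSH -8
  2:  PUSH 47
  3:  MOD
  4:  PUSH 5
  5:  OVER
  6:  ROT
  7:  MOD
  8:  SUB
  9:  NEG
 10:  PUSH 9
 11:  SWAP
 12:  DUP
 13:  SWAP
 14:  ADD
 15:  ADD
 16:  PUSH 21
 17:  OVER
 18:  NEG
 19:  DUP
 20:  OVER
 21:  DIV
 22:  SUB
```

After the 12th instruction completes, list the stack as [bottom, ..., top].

[9, -5, -5]

PUSH -8 → [-8]
PUSH 47 → [-8, 47]
MOD     → [-8]
PUSH 5  → [-8, 5]
OVER    → [-8, 5, -8]
ROT     → [5, -8, -8]
MOD     → [5, 0]
SUB     → [5]
NEG     → [-5]
PUSH 9  → [-5, 9]
SWAP    → [9, -5]
DUP     → [9, -5, -5]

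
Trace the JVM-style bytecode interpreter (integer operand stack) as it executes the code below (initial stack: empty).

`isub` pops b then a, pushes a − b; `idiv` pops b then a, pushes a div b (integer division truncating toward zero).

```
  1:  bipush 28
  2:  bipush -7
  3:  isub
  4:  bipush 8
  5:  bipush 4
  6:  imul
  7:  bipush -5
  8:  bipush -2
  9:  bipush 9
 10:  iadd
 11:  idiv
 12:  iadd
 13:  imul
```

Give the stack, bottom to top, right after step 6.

[35, 32]

bipush 28 : 28
bipush -7 : 28 -7
isub      : 35
bipush 8  : 35 8
bipush 4  : 35 8 4
imul      : 35 32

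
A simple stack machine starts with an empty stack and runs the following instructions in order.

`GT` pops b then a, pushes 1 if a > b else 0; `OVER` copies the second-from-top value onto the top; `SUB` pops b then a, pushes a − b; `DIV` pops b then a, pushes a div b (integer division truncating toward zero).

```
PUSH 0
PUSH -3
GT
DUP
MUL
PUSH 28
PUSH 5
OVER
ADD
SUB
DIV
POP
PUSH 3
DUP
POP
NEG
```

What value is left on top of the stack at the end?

PUSH 0  → [0]
PUSH -3 → [0, -3]
GT      → [1]
DUP     → [1, 1]
MUL     → [1]
PUSH 28 → [1, 28]
PUSH 5  → [1, 28, 5]
OVER    → [1, 28, 5, 28]
ADD     → [1, 28, 33]
SUB     → [1, -5]
DIV     → [0]
POP     → []
PUSH 3  → [3]
DUP     → [3, 3]
POP     → [3]
NEG     → [-3]

-3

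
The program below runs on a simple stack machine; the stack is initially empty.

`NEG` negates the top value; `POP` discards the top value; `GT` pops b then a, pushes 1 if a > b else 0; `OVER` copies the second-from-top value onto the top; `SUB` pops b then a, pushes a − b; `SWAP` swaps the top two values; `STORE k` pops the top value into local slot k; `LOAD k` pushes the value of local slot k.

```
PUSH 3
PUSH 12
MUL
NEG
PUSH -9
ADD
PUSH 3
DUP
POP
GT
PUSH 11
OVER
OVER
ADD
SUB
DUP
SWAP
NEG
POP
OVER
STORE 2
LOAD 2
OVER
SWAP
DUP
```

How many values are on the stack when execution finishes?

PUSH 3  → [3]
PUSH 12 → [3, 12]
MUL     → [36]
NEG     → [-36]
PUSH -9 → [-36, -9]
ADD     → [-45]
PUSH 3  → [-45, 3]
DUP     → [-45, 3, 3]
POP     → [-45, 3]
GT      → [0]
PUSH 11 → [0, 11]
OVER    → [0, 11, 0]
OVER    → [0, 11, 0, 11]
ADD     → [0, 11, 11]
SUB     → [0, 0]
DUP     → [0, 0, 0]
SWAP    → [0, 0, 0]
NEG     → [0, 0, 0]
POP     → [0, 0]
OVER    → [0, 0, 0]
STORE 2 → [0, 0]
LOAD 2  → [0, 0, 0]
OVER    → [0, 0, 0, 0]
SWAP    → [0, 0, 0, 0]
DUP     → [0, 0, 0, 0, 0]

5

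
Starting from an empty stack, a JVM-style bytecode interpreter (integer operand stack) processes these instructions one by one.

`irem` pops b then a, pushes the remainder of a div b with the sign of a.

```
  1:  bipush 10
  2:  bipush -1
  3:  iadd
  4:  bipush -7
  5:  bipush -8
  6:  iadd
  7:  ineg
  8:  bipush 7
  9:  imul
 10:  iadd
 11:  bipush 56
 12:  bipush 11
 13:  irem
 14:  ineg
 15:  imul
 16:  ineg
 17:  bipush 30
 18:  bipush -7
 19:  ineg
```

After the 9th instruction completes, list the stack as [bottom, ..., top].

bipush 10 → 10
bipush -1 → 10 -1
iadd      → 9
bipush -7 → 9 -7
bipush -8 → 9 -7 -8
iadd      → 9 -15
ineg      → 9 15
bipush 7  → 9 15 7
imul      → 9 105

[9, 105]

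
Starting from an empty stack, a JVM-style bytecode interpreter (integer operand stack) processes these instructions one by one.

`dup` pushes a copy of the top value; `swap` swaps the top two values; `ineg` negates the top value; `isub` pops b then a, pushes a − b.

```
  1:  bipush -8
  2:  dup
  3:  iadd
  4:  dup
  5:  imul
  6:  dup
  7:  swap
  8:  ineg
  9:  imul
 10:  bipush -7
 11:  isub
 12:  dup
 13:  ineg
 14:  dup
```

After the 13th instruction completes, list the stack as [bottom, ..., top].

bipush -8 : -8
dup       : -8 -8
iadd      : -16
dup       : -16 -16
imul      : 256
dup       : 256 256
swap      : 256 256
ineg      : 256 -256
imul      : -65536
bipush -7 : -65536 -7
isub      : -65529
dup       : -65529 -65529
ineg      : -65529 65529

[-65529, 65529]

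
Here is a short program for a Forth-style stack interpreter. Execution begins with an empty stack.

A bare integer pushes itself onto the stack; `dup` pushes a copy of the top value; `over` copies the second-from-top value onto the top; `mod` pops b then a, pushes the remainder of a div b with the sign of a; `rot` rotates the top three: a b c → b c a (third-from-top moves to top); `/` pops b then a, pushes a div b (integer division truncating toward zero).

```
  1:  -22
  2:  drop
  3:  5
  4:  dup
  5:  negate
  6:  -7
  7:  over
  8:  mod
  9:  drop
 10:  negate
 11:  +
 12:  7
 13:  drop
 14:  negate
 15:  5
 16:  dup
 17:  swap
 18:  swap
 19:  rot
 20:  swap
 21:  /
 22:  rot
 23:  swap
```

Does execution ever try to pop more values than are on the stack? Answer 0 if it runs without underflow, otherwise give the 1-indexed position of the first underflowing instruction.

-22    → -22
drop   → (empty)
5      → 5
dup    → 5 5
negate → 5 -5
-7     → 5 -5 -7
over   → 5 -5 -7 -5
mod    → 5 -5 -2
drop   → 5 -5
negate → 5 5
+      → 10
7      → 10 7
drop   → 10
negate → -10
5      → -10 5
dup    → -10 5 5
swap   → -10 5 5
swap   → -10 5 5
rot    → 5 5 -10
swap   → 5 -10 5
/      → 5 -2
rot  — needs 3 operands, stack has 2 → underflow

22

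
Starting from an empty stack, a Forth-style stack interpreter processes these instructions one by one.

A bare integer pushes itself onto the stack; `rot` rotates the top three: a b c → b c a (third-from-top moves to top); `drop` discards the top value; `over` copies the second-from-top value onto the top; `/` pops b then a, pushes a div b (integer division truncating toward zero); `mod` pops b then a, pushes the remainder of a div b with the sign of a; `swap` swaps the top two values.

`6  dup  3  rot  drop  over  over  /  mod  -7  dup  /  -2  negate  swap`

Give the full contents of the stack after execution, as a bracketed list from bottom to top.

[6, 1, 2, 1]

6      : 6
dup    : 6 6
3      : 6 6 3
rot    : 6 3 6
drop   : 6 3
over   : 6 3 6
over   : 6 3 6 3
/      : 6 3 2
mod    : 6 1
-7     : 6 1 -7
dup    : 6 1 -7 -7
/      : 6 1 1
-2     : 6 1 1 -2
negate : 6 1 1 2
swap   : 6 1 2 1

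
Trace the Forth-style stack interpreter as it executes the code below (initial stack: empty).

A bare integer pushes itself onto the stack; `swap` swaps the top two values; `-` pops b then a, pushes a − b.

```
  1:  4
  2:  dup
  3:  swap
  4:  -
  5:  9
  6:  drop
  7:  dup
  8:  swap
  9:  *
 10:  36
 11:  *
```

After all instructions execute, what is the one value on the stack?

4     4
dup   4 4
swap  4 4
-     0
9     0 9
drop  0
dup   0 0
swap  0 0
*     0
36    0 36
*     0

0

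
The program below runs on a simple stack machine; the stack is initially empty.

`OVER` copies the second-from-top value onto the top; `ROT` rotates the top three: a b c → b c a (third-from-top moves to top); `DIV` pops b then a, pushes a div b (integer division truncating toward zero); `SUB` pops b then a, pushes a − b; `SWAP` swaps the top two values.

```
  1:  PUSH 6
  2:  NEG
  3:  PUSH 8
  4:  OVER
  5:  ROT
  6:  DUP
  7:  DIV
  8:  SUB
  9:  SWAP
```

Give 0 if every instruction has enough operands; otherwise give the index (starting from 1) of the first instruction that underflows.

0

PUSH 6 -> 6
NEG    -> -6
PUSH 8 -> -6 8
OVER   -> -6 8 -6
ROT    -> 8 -6 -6
DUP    -> 8 -6 -6 -6
DIV    -> 8 -6 1
SUB    -> 8 -7
SWAP   -> -7 8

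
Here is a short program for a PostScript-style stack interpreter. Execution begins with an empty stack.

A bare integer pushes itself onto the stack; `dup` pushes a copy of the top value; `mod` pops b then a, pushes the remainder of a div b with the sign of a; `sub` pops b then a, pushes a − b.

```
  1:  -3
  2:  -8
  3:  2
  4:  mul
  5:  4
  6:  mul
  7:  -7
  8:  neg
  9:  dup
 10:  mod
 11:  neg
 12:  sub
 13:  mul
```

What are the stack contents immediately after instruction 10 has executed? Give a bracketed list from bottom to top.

[-3, -64, 0]

-3  -> -3
-8  -> -3 -8
2   -> -3 -8 2
mul -> -3 -16
4   -> -3 -16 4
mul -> -3 -64
-7  -> -3 -64 -7
neg -> -3 -64 7
dup -> -3 -64 7 7
mod -> -3 -64 0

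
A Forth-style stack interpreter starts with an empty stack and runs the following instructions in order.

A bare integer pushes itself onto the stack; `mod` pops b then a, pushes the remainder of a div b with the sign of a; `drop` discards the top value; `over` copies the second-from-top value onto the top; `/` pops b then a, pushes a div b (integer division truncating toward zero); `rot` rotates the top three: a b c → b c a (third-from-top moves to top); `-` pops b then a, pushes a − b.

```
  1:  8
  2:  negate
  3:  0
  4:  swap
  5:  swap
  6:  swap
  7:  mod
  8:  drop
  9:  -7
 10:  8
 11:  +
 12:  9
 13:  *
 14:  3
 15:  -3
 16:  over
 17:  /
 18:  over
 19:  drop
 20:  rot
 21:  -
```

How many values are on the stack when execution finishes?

2

8      → [8]
negate → [-8]
0      → [-8, 0]
swap   → [0, -8]
swap   → [-8, 0]
swap   → [0, -8]
mod    → [0]
drop   → []
-7     → [-7]
8      → [-7, 8]
+      → [1]
9      → [1, 9]
*      → [9]
3      → [9, 3]
-3     → [9, 3, -3]
over   → [9, 3, -3, 3]
/      → [9, 3, -1]
over   → [9, 3, -1, 3]
drop   → [9, 3, -1]
rot    → [3, -1, 9]
-      → [3, -10]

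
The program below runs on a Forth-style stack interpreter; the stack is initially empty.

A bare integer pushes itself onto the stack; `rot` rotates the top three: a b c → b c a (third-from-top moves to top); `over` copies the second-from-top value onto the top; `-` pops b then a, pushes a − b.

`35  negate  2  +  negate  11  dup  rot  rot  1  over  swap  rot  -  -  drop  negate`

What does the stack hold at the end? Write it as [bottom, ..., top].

[11, -33]

35     : [35]
negate : [-35]
2      : [-35, 2]
+      : [-33]
negate : [33]
11     : [33, 11]
dup    : [33, 11, 11]
rot    : [11, 11, 33]
rot    : [11, 33, 11]
1      : [11, 33, 11, 1]
over   : [11, 33, 11, 1, 11]
swap   : [11, 33, 11, 11, 1]
rot    : [11, 33, 11, 1, 11]
-      : [11, 33, 11, -10]
-      : [11, 33, 21]
drop   : [11, 33]
negate : [11, -33]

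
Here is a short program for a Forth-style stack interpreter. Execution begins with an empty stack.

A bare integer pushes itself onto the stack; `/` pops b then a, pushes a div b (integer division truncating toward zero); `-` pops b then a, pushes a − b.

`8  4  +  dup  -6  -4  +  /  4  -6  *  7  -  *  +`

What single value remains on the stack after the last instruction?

8   -> 8
4   -> 8 4
+   -> 12
dup -> 12 12
-6  -> 12 12 -6
-4  -> 12 12 -6 -4
+   -> 12 12 -10
/   -> 12 -1
4   -> 12 -1 4
-6  -> 12 -1 4 -6
*   -> 12 -1 -24
7   -> 12 -1 -24 7
-   -> 12 -1 -31
*   -> 12 31
+   -> 43

43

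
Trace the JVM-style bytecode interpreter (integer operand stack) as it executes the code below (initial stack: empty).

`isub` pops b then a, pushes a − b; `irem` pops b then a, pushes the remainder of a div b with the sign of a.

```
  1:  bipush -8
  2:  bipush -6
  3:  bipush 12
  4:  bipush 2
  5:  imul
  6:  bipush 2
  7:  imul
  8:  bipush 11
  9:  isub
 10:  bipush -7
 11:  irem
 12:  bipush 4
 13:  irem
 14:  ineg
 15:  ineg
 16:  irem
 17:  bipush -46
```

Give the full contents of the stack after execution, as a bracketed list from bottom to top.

[-8, 0, -46]

bipush -8  -> -8
bipush -6  -> -8 -6
bipush 12  -> -8 -6 12
bipush 2   -> -8 -6 12 2
imul       -> -8 -6 24
bipush 2   -> -8 -6 24 2
imul       -> -8 -6 48
bipush 11  -> -8 -6 48 11
isub       -> -8 -6 37
bipush -7  -> -8 -6 37 -7
irem       -> -8 -6 2
bipush 4   -> -8 -6 2 4
irem       -> -8 -6 2
ineg       -> -8 -6 -2
ineg       -> -8 -6 2
irem       -> -8 0
bipush -46 -> -8 0 -46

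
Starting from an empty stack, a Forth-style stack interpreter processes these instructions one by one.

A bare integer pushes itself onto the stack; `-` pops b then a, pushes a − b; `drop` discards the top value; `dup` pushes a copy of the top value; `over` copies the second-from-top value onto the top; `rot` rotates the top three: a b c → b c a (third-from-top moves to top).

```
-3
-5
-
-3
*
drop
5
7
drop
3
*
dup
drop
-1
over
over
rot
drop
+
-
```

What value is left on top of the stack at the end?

-3   : [-3]
-5   : [-3, -5]
-    : [2]
-3   : [2, -3]
*    : [-6]
drop : []
5    : [5]
7    : [5, 7]
drop : [5]
3    : [5, 3]
*    : [15]
dup  : [15, 15]
drop : [15]
-1   : [15, -1]
over : [15, -1, 15]
over : [15, -1, 15, -1]
rot  : [15, 15, -1, -1]
drop : [15, 15, -1]
+    : [15, 14]
-    : [1]

1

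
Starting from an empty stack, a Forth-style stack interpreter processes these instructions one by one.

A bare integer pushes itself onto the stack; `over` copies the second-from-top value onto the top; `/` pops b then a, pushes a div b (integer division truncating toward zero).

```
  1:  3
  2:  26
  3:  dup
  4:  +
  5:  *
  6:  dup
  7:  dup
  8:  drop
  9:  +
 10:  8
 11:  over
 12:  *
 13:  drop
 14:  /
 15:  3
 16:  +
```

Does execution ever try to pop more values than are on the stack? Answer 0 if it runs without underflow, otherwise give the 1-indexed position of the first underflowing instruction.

3    -> 3
26   -> 3 26
dup  -> 3 26 26
+    -> 3 52
*    -> 156
dup  -> 156 156
dup  -> 156 156 156
drop -> 156 156
+    -> 312
8    -> 312 8
over -> 312 8 312
*    -> 312 2496
drop -> 312
/  — needs 2 operands, stack has 1 → underflow

14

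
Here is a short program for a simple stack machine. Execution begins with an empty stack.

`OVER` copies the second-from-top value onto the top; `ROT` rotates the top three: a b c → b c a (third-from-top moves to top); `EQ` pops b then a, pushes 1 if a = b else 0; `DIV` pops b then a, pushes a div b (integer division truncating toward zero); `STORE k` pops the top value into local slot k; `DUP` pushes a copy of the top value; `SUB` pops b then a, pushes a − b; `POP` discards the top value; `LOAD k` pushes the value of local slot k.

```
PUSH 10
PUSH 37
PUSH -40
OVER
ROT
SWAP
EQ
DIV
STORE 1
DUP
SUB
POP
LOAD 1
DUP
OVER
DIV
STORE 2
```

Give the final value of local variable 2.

PUSH 10  -> [10]
PUSH 37  -> [10, 37]
PUSH -40 -> [10, 37, -40]
OVER     -> [10, 37, -40, 37]
ROT      -> [10, -40, 37, 37]
SWAP     -> [10, -40, 37, 37]
EQ       -> [10, -40, 1]
DIV      -> [10, -40]
STORE 1  -> [10]
DUP      -> [10, 10]
SUB      -> [0]
POP      -> []
LOAD 1   -> [-40]
DUP      -> [-40, -40]
OVER     -> [-40, -40, -40]
DIV      -> [-40, 1]
STORE 2  -> [-40]

1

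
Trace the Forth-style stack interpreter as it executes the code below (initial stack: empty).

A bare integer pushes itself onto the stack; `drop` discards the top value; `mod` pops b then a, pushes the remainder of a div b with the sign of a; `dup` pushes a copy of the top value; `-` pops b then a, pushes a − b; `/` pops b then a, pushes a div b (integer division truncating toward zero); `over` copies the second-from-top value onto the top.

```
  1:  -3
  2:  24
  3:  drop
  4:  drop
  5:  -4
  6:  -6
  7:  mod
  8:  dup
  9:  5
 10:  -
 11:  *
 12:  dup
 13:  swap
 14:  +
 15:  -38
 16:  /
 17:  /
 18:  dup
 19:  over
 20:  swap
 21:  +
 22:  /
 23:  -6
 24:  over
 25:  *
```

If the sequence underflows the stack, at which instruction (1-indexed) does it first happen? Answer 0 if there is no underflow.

-3    [-3]
24    [-3, 24]
drop  [-3]
drop  []
-4    [-4]
-6    [-4, -6]
mod   [-4]
dup   [-4, -4]
5     [-4, -4, 5]
-     [-4, -9]
*     [36]
dup   [36, 36]
swap  [36, 36]
+     [72]
-38   [72, -38]
/     [-1]
/  — needs 2 operands, stack has 1 → underflow

17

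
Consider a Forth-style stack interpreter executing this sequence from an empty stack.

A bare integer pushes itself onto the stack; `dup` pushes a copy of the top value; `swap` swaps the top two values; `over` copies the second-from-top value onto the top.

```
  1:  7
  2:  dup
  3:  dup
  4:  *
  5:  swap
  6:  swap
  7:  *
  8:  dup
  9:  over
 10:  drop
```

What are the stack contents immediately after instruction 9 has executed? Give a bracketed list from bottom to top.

7    -> 7
dup  -> 7 7
dup  -> 7 7 7
*    -> 7 49
swap -> 49 7
swap -> 7 49
*    -> 343
dup  -> 343 343
over -> 343 343 343

[343, 343, 343]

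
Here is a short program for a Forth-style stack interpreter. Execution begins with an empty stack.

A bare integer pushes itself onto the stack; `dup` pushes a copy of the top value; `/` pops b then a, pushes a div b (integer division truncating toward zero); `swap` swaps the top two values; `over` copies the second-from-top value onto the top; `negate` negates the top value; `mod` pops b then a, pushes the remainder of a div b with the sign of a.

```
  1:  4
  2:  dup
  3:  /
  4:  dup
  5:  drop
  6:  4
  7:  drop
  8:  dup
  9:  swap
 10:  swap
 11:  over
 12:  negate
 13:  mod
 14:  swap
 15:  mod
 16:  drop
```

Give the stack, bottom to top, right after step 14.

[0, 1]

4      → 4
dup    → 4 4
/      → 1
dup    → 1 1
drop   → 1
4      → 1 4
drop   → 1
dup    → 1 1
swap   → 1 1
swap   → 1 1
over   → 1 1 1
negate → 1 1 -1
mod    → 1 0
swap   → 0 1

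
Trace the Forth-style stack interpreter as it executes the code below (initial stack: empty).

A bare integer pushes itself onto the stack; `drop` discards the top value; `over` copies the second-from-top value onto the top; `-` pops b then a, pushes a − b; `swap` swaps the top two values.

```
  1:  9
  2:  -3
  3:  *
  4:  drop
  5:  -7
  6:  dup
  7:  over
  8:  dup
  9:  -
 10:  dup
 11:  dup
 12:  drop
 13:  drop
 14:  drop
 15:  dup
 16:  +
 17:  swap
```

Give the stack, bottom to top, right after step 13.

9    -> [9]
-3   -> [9, -3]
*    -> [-27]
drop -> []
-7   -> [-7]
dup  -> [-7, -7]
over -> [-7, -7, -7]
dup  -> [-7, -7, -7, -7]
-    -> [-7, -7, 0]
dup  -> [-7, -7, 0, 0]
dup  -> [-7, -7, 0, 0, 0]
drop -> [-7, -7, 0, 0]
drop -> [-7, -7, 0]

[-7, -7, 0]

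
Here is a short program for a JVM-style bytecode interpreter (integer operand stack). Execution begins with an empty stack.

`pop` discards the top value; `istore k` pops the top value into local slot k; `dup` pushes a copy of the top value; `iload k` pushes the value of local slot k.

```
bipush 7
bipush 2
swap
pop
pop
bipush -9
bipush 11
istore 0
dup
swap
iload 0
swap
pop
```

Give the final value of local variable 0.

bipush 7   7
bipush 2   7 2
swap       2 7
pop        2
pop        (empty)
bipush -9  -9
bipush 11  -9 11
istore 0   -9
dup        -9 -9
swap       -9 -9
iload 0    -9 -9 11
swap       -9 11 -9
pop        -9 11

11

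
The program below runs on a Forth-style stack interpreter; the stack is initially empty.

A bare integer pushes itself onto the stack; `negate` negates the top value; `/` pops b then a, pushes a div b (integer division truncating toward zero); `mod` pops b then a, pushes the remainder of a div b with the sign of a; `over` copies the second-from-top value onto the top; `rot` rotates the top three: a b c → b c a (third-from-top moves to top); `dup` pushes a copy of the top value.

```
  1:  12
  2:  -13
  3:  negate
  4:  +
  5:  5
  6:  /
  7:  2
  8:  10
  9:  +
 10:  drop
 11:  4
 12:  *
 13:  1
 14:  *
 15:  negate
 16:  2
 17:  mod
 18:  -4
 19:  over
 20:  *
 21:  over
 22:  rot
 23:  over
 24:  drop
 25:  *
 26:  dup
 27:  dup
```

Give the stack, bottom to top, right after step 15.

12      [12]
-13     [12, -13]
negate  [12, 13]
+       [25]
5       [25, 5]
/       [5]
2       [5, 2]
10      [5, 2, 10]
+       [5, 12]
drop    [5]
4       [5, 4]
*       [20]
1       [20, 1]
*       [20]
negate  [-20]

[-20]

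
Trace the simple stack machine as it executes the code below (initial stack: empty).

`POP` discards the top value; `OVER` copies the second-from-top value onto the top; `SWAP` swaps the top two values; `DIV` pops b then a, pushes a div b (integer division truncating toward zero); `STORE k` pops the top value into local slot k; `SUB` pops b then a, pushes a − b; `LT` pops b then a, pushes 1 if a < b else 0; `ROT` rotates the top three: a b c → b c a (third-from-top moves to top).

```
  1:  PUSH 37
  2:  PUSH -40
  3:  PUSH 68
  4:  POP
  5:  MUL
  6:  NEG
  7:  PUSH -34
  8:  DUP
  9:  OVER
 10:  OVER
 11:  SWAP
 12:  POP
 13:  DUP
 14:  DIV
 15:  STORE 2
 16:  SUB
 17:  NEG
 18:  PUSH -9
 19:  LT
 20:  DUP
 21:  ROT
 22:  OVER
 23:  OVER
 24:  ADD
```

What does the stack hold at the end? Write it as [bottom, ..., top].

PUSH 37  → 37
PUSH -40 → 37 -40
PUSH 68  → 37 -40 68
POP      → 37 -40
MUL      → -1480
NEG      → 1480
PUSH -34 → 1480 -34
DUP      → 1480 -34 -34
OVER     → 1480 -34 -34 -34
OVER     → 1480 -34 -34 -34 -34
SWAP     → 1480 -34 -34 -34 -34
POP      → 1480 -34 -34 -34
DUP      → 1480 -34 -34 -34 -34
DIV      → 1480 -34 -34 1
STORE 2  → 1480 -34 -34
SUB      → 1480 0
NEG      → 1480 0
PUSH -9  → 1480 0 -9
LT       → 1480 0
DUP      → 1480 0 0
ROT      → 0 0 1480
OVER     → 0 0 1480 0
OVER     → 0 0 1480 0 1480
ADD      → 0 0 1480 1480

[0, 0, 1480, 1480]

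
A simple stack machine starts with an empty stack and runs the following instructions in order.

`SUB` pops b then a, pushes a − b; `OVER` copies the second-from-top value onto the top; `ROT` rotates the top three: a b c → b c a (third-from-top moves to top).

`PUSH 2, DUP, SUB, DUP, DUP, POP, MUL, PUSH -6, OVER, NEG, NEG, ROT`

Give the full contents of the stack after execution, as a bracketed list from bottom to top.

PUSH 2  → 2
DUP     → 2 2
SUB     → 0
DUP     → 0 0
DUP     → 0 0 0
POP     → 0 0
MUL     → 0
PUSH -6 → 0 -6
OVER    → 0 -6 0
NEG     → 0 -6 0
NEG     → 0 -6 0
ROT     → -6 0 0

[-6, 0, 0]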